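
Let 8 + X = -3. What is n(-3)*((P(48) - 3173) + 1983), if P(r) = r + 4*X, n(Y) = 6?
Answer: -7116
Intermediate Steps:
X = -11 (X = -8 - 3 = -11)
P(r) = -44 + r (P(r) = r + 4*(-11) = r - 44 = -44 + r)
n(-3)*((P(48) - 3173) + 1983) = 6*(((-44 + 48) - 3173) + 1983) = 6*((4 - 3173) + 1983) = 6*(-3169 + 1983) = 6*(-1186) = -7116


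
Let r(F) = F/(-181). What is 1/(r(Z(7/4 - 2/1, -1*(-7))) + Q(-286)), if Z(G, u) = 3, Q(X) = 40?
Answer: 181/7237 ≈ 0.025010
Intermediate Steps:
r(F) = -F/181 (r(F) = F*(-1/181) = -F/181)
1/(r(Z(7/4 - 2/1, -1*(-7))) + Q(-286)) = 1/(-1/181*3 + 40) = 1/(-3/181 + 40) = 1/(7237/181) = 181/7237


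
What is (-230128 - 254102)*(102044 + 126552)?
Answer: -110693041080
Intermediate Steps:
(-230128 - 254102)*(102044 + 126552) = -484230*228596 = -110693041080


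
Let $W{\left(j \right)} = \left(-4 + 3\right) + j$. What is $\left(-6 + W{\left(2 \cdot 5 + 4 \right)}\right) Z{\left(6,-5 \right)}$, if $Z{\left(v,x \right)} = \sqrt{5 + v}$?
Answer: $7 \sqrt{11} \approx 23.216$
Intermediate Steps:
$W{\left(j \right)} = -1 + j$
$\left(-6 + W{\left(2 \cdot 5 + 4 \right)}\right) Z{\left(6,-5 \right)} = \left(-6 + \left(-1 + \left(2 \cdot 5 + 4\right)\right)\right) \sqrt{5 + 6} = \left(-6 + \left(-1 + \left(10 + 4\right)\right)\right) \sqrt{11} = \left(-6 + \left(-1 + 14\right)\right) \sqrt{11} = \left(-6 + 13\right) \sqrt{11} = 7 \sqrt{11}$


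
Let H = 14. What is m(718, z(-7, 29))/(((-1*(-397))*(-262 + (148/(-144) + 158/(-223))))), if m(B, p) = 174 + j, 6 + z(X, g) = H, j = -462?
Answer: 2312064/840558175 ≈ 0.0027506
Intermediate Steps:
z(X, g) = 8 (z(X, g) = -6 + 14 = 8)
m(B, p) = -288 (m(B, p) = 174 - 462 = -288)
m(718, z(-7, 29))/(((-1*(-397))*(-262 + (148/(-144) + 158/(-223))))) = -288*1/(397*(-262 + (148/(-144) + 158/(-223)))) = -288*1/(397*(-262 + (148*(-1/144) + 158*(-1/223)))) = -288*1/(397*(-262 + (-37/36 - 158/223))) = -288*1/(397*(-262 - 13939/8028)) = -288/(397*(-2117275/8028)) = -288/(-840558175/8028) = -288*(-8028/840558175) = 2312064/840558175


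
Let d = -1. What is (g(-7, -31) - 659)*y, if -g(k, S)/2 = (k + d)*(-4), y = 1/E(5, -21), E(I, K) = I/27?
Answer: -19521/5 ≈ -3904.2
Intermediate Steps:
E(I, K) = I/27 (E(I, K) = I*(1/27) = I/27)
y = 27/5 (y = 1/((1/27)*5) = 1/(5/27) = 27/5 ≈ 5.4000)
g(k, S) = -8 + 8*k (g(k, S) = -2*(k - 1)*(-4) = -2*(-1 + k)*(-4) = -2*(4 - 4*k) = -8 + 8*k)
(g(-7, -31) - 659)*y = ((-8 + 8*(-7)) - 659)*(27/5) = ((-8 - 56) - 659)*(27/5) = (-64 - 659)*(27/5) = -723*27/5 = -19521/5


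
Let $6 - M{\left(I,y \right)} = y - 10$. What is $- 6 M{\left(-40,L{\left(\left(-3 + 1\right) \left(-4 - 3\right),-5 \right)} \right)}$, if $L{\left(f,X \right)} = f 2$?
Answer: $72$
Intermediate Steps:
$L{\left(f,X \right)} = 2 f$
$M{\left(I,y \right)} = 16 - y$ ($M{\left(I,y \right)} = 6 - \left(y - 10\right) = 6 - \left(-10 + y\right) = 16 - y$)
$- 6 M{\left(-40,L{\left(\left(-3 + 1\right) \left(-4 - 3\right),-5 \right)} \right)} = - 6 \left(16 - 2 \left(-3 + 1\right) \left(-4 - 3\right)\right) = - 6 \left(16 - 2 \left(\left(-2\right) \left(-7\right)\right)\right) = - 6 \left(16 - 2 \cdot 14\right) = - 6 \left(16 - 28\right) = \left(-6\right) \left(-12\right) = 72$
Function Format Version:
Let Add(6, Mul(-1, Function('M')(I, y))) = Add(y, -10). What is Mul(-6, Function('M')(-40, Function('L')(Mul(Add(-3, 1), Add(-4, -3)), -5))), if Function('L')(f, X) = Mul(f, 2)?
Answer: 72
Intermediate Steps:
Function('L')(f, X) = Mul(2, f)
Function('M')(I, y) = Add(16, Mul(-1, y)) (Function('M')(I, y) = Add(6, Mul(-1, Add(y, -10))) = Add(6, Mul(-1, Add(-10, y))) = Add(6, Add(10, Mul(-1, y))) = Add(16, Mul(-1, y)))
Mul(-6, Function('M')(-40, Function('L')(Mul(Add(-3, 1), Add(-4, -3)), -5))) = Mul(-6, Add(16, Mul(-1, Mul(2, Mul(Add(-3, 1), Add(-4, -3)))))) = Mul(-6, Add(16, Mul(-1, Mul(2, Mul(-2, -7))))) = Mul(-6, Add(16, Mul(-1, Mul(2, 14)))) = Mul(-6, Add(16, Mul(-1, 28))) = Mul(-6, Add(16, -28)) = Mul(-6, -12) = 72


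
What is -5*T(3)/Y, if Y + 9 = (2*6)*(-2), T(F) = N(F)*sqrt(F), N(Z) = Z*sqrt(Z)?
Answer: 15/11 ≈ 1.3636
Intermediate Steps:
N(Z) = Z**(3/2)
T(F) = F**2 (T(F) = F**(3/2)*sqrt(F) = F**2)
Y = -33 (Y = -9 + (2*6)*(-2) = -9 + 12*(-2) = -9 - 24 = -33)
-5*T(3)/Y = -5*3**2/(-33) = -45*(-1)/33 = -5*(-3/11) = 15/11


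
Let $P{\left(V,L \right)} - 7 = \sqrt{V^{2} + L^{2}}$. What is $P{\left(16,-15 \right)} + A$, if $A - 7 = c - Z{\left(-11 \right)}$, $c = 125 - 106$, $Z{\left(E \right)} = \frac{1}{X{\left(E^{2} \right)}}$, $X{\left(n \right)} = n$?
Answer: $\frac{3992}{121} + \sqrt{481} \approx 54.923$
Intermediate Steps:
$Z{\left(E \right)} = \frac{1}{E^{2}}$
$c = 19$ ($c = 125 - 106 = 19$)
$A = \frac{3145}{121}$ ($A = 7 + \left(19 - \frac{1}{121}\right) = 7 + \frac{2298}{121} = \frac{3145}{121} \approx 25.992$)
$P{\left(V,L \right)} = 7 + \sqrt{L^{2} + V^{2}}$ ($P{\left(V,L \right)} = 7 + \sqrt{V^{2} + L^{2}} = 7 + \sqrt{L^{2} + V^{2}}$)
$P{\left(16,-15 \right)} + A = \left(7 + \sqrt{\left(-15\right)^{2} + 16^{2}}\right) + \frac{3145}{121} = \left(7 + \sqrt{225 + 256}\right) + \frac{3145}{121} = \left(7 + \sqrt{481}\right) + \frac{3145}{121} = \frac{3992}{121} + \sqrt{481}$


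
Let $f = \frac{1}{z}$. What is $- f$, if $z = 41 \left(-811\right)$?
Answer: $\frac{1}{33251} \approx 3.0074 \cdot 10^{-5}$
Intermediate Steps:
$z = -33251$
$f = - \frac{1}{33251}$ ($f = \frac{1}{-33251} = - \frac{1}{33251} \approx -3.0074 \cdot 10^{-5}$)
$- f = \left(-1\right) \left(- \frac{1}{33251}\right) = \frac{1}{33251}$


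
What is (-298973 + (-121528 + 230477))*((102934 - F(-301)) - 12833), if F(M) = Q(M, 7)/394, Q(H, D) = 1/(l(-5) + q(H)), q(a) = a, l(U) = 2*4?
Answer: -988261583360716/57721 ≈ -1.7121e+10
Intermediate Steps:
l(U) = 8
Q(H, D) = 1/(8 + H)
F(M) = 1/(394*(8 + M)) (F(M) = 1/((8 + M)*394) = (1/394)/(8 + M) = 1/(394*(8 + M)))
(-298973 + (-121528 + 230477))*((102934 - F(-301)) - 12833) = (-298973 + (-121528 + 230477))*((102934 - 1/(394*(8 - 301))) - 12833) = (-298973 + 108949)*((102934 - 1/(394*(-293))) - 12833) = -190024*((102934 - (-1)/(394*293)) - 12833) = -190024*((102934 - 1*(-1/115442)) - 12833) = -190024*((102934 + 1/115442) - 12833) = -190024*(11882906829/115442 - 12833) = -190024*10401439643/115442 = -988261583360716/57721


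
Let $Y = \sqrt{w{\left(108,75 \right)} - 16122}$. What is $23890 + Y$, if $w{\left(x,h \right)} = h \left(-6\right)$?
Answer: $23890 + 2 i \sqrt{4143} \approx 23890.0 + 128.73 i$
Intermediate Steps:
$w{\left(x,h \right)} = - 6 h$
$Y = 2 i \sqrt{4143}$ ($Y = \sqrt{\left(-6\right) 75 - 16122} = \sqrt{-450 - 16122} = \sqrt{-16572} = 2 i \sqrt{4143} \approx 128.73 i$)
$23890 + Y = 23890 + 2 i \sqrt{4143}$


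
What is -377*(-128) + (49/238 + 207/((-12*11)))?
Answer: 36094469/748 ≈ 48255.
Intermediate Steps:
-377*(-128) + (49/238 + 207/((-12*11))) = 48256 + (49*(1/238) + 207/(-132)) = 48256 + (7/34 + 207*(-1/132)) = 48256 + (7/34 - 69/44) = 48256 - 1019/748 = 36094469/748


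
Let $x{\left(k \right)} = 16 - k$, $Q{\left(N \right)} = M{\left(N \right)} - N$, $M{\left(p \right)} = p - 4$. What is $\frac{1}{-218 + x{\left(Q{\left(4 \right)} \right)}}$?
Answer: $- \frac{1}{198} \approx -0.0050505$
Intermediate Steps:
$M{\left(p \right)} = -4 + p$
$Q{\left(N \right)} = -4$ ($Q{\left(N \right)} = \left(-4 + N\right) - N = -4$)
$\frac{1}{-218 + x{\left(Q{\left(4 \right)} \right)}} = \frac{1}{-218 + \left(16 - -4\right)} = \frac{1}{-218 + \left(16 + 4\right)} = \frac{1}{-218 + 20} = \frac{1}{-198} = - \frac{1}{198}$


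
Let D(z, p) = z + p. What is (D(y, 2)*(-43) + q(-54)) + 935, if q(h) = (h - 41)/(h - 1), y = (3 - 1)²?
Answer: 7466/11 ≈ 678.73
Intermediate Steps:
y = 4 (y = 2² = 4)
q(h) = (-41 + h)/(-1 + h)
D(z, p) = p + z
(D(y, 2)*(-43) + q(-54)) + 935 = ((2 + 4)*(-43) + (-41 - 54)/(-1 - 54)) + 935 = (6*(-43) - 95/(-55)) + 935 = (-258 - 1/55*(-95)) + 935 = (-258 + 19/11) + 935 = -2819/11 + 935 = 7466/11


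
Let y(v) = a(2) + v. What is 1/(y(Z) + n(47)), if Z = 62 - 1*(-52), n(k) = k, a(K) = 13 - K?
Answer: 1/172 ≈ 0.0058140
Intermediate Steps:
Z = 114 (Z = 62 + 52 = 114)
y(v) = 11 + v (y(v) = (13 - 1*2) + v = (13 - 2) + v = 11 + v)
1/(y(Z) + n(47)) = 1/((11 + 114) + 47) = 1/(125 + 47) = 1/172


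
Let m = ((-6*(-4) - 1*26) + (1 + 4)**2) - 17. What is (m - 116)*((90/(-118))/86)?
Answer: 2475/2537 ≈ 0.97556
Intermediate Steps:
m = 6 (m = ((24 - 26) + 5**2) - 17 = (-2 + 25) - 17 = 23 - 17 = 6)
(m - 116)*((90/(-118))/86) = (6 - 116)*((90/(-118))/86) = -110*90*(-1/118)/86 = -(-4950)/(59*86) = -110*(-45/5074) = 2475/2537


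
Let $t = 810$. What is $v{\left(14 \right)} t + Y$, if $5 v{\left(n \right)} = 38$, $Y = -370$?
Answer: $5786$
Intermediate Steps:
$v{\left(n \right)} = \frac{38}{5}$ ($v{\left(n \right)} = \frac{1}{5} \cdot 38 = \frac{38}{5}$)
$v{\left(14 \right)} t + Y = \frac{38}{5} \cdot 810 - 370 = 6156 - 370 = 5786$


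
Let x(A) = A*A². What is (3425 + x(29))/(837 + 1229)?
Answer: 13907/1033 ≈ 13.463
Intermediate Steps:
x(A) = A³
(3425 + x(29))/(837 + 1229) = (3425 + 29³)/(837 + 1229) = (3425 + 24389)/2066 = 27814*(1/2066) = 13907/1033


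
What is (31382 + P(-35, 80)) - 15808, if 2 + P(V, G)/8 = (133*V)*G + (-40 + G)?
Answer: -2963322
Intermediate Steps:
P(V, G) = -336 + 8*G + 1064*G*V (P(V, G) = -16 + 8*((133*V)*G + (-40 + G)) = -16 + 8*(133*G*V + (-40 + G)) = -16 + 8*(-40 + G + 133*G*V) = -16 + (-320 + 8*G + 1064*G*V) = -336 + 8*G + 1064*G*V)
(31382 + P(-35, 80)) - 15808 = (31382 + (-336 + 8*80 + 1064*80*(-35))) - 15808 = (31382 + (-336 + 640 - 2979200)) - 15808 = (31382 - 2978896) - 15808 = -2947514 - 15808 = -2963322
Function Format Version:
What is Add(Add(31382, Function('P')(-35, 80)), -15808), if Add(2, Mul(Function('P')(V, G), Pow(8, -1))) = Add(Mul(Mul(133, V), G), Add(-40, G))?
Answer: -2963322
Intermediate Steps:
Function('P')(V, G) = Add(-336, Mul(8, G), Mul(1064, G, V)) (Function('P')(V, G) = Add(-16, Mul(8, Add(Mul(Mul(133, V), G), Add(-40, G)))) = Add(-16, Mul(8, Add(Mul(133, G, V), Add(-40, G)))) = Add(-16, Mul(8, Add(-40, G, Mul(133, G, V)))) = Add(-16, Add(-320, Mul(8, G), Mul(1064, G, V))) = Add(-336, Mul(8, G), Mul(1064, G, V)))
Add(Add(31382, Function('P')(-35, 80)), -15808) = Add(Add(31382, Add(-336, Mul(8, 80), Mul(1064, 80, -35))), -15808) = Add(Add(31382, Add(-336, 640, -2979200)), -15808) = Add(Add(31382, -2978896), -15808) = Add(-2947514, -15808) = -2963322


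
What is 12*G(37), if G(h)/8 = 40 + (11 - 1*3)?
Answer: 4608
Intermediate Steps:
G(h) = 384 (G(h) = 8*(40 + (11 - 1*3)) = 8*(40 + (11 - 3)) = 8*(40 + 8) = 8*48 = 384)
12*G(37) = 12*384 = 4608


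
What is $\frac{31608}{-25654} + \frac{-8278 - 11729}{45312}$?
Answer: $- \frac{324246879}{193739008} \approx -1.6736$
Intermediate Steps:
$\frac{31608}{-25654} + \frac{-8278 - 11729}{45312} = 31608 \left(- \frac{1}{25654}\right) - \frac{6669}{15104} = - \frac{15804}{12827} - \frac{6669}{15104} = - \frac{324246879}{193739008}$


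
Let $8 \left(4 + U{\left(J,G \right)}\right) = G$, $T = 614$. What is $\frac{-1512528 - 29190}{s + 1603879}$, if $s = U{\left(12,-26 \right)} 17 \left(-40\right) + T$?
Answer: $- \frac{1541718}{1609423} \approx -0.95793$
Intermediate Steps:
$U{\left(J,G \right)} = -4 + \frac{G}{8}$
$s = 5544$ ($s = \left(-4 + \frac{1}{8} \left(-26\right)\right) 17 \left(-40\right) + 614 = \left(-4 - \frac{13}{4}\right) \left(-680\right) + 614 = \left(- \frac{29}{4}\right) \left(-680\right) + 614 = 4930 + 614 = 5544$)
$\frac{-1512528 - 29190}{s + 1603879} = \frac{-1512528 - 29190}{5544 + 1603879} = - \frac{1541718}{1609423}$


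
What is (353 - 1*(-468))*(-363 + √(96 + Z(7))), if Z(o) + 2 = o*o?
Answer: -298023 + 821*√143 ≈ -2.8821e+5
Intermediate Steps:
Z(o) = -2 + o² (Z(o) = -2 + o*o = -2 + o²)
(353 - 1*(-468))*(-363 + √(96 + Z(7))) = (353 - 1*(-468))*(-363 + √(96 + (-2 + 7²))) = (353 + 468)*(-363 + √(96 + (-2 + 49))) = 821*(-363 + √(96 + 47)) = 821*(-363 + √143) = -298023 + 821*√143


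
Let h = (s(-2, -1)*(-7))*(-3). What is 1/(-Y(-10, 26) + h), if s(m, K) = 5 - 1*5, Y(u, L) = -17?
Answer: 1/17 ≈ 0.058824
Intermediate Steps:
s(m, K) = 0 (s(m, K) = 5 - 5 = 0)
h = 0 (h = (0*(-7))*(-3) = 0*(-3) = 0)
1/(-Y(-10, 26) + h) = 1/(-1*(-17) + 0) = 1/(17 + 0) = 1/17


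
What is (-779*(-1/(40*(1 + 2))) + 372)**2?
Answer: 2062885561/14400 ≈ 1.4326e+5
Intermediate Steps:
(-779*(-1/(40*(1 + 2))) + 372)**2 = (-779/((-40*3)) + 372)**2 = (-779/(-120) + 372)**2 = (-779*(-1/120) + 372)**2 = (779/120 + 372)**2 = (45419/120)**2 = 2062885561/14400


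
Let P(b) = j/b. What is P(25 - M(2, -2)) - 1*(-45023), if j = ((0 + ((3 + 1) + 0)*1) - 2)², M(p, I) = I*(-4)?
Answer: 765395/17 ≈ 45023.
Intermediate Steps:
M(p, I) = -4*I
j = 4 (j = ((0 + (4 + 0)*1) - 2)² = ((0 + 4*1) - 2)² = ((0 + 4) - 2)² = (4 - 2)² = 2² = 4)
P(b) = 4/b
P(25 - M(2, -2)) - 1*(-45023) = 4/(25 - (-4)*(-2)) - 1*(-45023) = 4/(25 - 1*8) + 45023 = 4/(25 - 8) + 45023 = 4/17 + 45023 = 765395/17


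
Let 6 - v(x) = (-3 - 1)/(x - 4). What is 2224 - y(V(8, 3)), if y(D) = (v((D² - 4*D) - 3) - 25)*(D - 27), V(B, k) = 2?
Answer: 19139/11 ≈ 1739.9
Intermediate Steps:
v(x) = 6 + 4/(-4 + x) (v(x) = 6 - (-3 - 1)/(x - 4) = 6 - (-4)/(-4 + x) = 6 + 4/(-4 + x))
y(D) = (-27 + D)*(-25 + 2*(-19 - 12*D + 3*D²)/(-7 + D² - 4*D)) (y(D) = (2*(-10 + 3*((D² - 4*D) - 3))/(-4 + ((D² - 4*D) - 3)) - 25)*(D - 27) = (2*(-10 + 3*(-3 + D² - 4*D))/(-4 + (-3 + D² - 4*D)) - 25)*(-27 + D) = (2*(-10 + (-9 - 12*D + 3*D²))/(-7 + D² - 4*D) - 25)*(-27 + D) = (2*(-19 - 12*D + 3*D²)/(-7 + D² - 4*D) - 25)*(-27 + D) = (-25 + 2*(-19 - 12*D + 3*D²)/(-7 + D² - 4*D))*(-27 + D) = (-27 + D)*(-25 + 2*(-19 - 12*D + 3*D²)/(-7 + D² - 4*D)))
2224 - y(V(8, 3)) = 2224 - (-3699 - 1915*2 - 19*2³ + 589*2²)/(-7 + 2² - 4*2) = 2224 - (-3699 - 3830 - 19*8 + 589*4)/(-7 + 4 - 8) = 2224 - (-3699 - 3830 - 152 + 2356)/(-11) = 2224 - (-1)*(-5325)/11 = 2224 - 1*5325/11 = 2224 - 5325/11 = 19139/11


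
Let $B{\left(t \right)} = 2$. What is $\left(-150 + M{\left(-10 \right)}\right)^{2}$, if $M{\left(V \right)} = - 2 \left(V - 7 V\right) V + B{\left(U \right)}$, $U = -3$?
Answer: $1106704$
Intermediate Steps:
$M{\left(V \right)} = 2 + 12 V^{2}$ ($M{\left(V \right)} = - 2 \left(V - 7 V\right) V + 2 = - 2 \left(- 6 V\right) V + 2 = 12 V V + 2 = 12 V^{2} + 2 = 2 + 12 V^{2}$)
$\left(-150 + M{\left(-10 \right)}\right)^{2} = \left(-150 + \left(2 + 12 \left(-10\right)^{2}\right)\right)^{2} = \left(-150 + \left(2 + 12 \cdot 100\right)\right)^{2} = \left(-150 + \left(2 + 1200\right)\right)^{2} = \left(-150 + 1202\right)^{2} = 1052^{2} = 1106704$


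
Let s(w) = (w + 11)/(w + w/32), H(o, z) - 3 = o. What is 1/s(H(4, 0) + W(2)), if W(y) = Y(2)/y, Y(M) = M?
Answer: 33/76 ≈ 0.43421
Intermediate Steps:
H(o, z) = 3 + o
W(y) = 2/y
s(w) = 32*(11 + w)/(33*w) (s(w) = (11 + w)/(w + w*(1/32)) = (11 + w)/(w + w/32) = (11 + w)/((33*w/32)) = (11 + w)*(32/(33*w)) = 32*(11 + w)/(33*w))
1/s(H(4, 0) + W(2)) = 1/(32*(11 + ((3 + 4) + 2/2))/(33*((3 + 4) + 2/2))) = 1/(32*(11 + (7 + 2*(½)))/(33*(7 + 2*(½)))) = 1/(32*(11 + (7 + 1))/(33*(7 + 1))) = 1/((32/33)*(11 + 8)/8) = 1/((32/33)*(⅛)*19) = 1/(76/33) = 33/76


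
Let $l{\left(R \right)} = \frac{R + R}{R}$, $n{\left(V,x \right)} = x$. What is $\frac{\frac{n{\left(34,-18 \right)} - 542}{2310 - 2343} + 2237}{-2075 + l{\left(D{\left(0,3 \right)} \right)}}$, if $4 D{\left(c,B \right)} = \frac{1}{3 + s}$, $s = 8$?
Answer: $- \frac{74381}{68409} \approx -1.0873$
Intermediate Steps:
$D{\left(c,B \right)} = \frac{1}{44}$ ($D{\left(c,B \right)} = \frac{1}{4 \left(3 + 8\right)} = \frac{1}{4 \cdot 11} = \frac{1}{4} \cdot \frac{1}{11} = \frac{1}{44}$)
$l{\left(R \right)} = 2$ ($l{\left(R \right)} = \frac{2 R}{R} = 2$)
$\frac{\frac{n{\left(34,-18 \right)} - 542}{2310 - 2343} + 2237}{-2075 + l{\left(D{\left(0,3 \right)} \right)}} = \frac{\frac{-18 - 542}{2310 - 2343} + 2237}{-2075 + 2} = \frac{- \frac{560}{-33} + 2237}{-2073} = \left(\left(-560\right) \left(- \frac{1}{33}\right) + 2237\right) \left(- \frac{1}{2073}\right) = \left(\frac{560}{33} + 2237\right) \left(- \frac{1}{2073}\right) = \frac{74381}{33} \left(- \frac{1}{2073}\right) = - \frac{74381}{68409}$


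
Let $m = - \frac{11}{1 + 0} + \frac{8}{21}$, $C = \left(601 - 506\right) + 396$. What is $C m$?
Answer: $- \frac{109493}{21} \approx -5214.0$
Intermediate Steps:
$C = 491$ ($C = 95 + 396 = 491$)
$m = - \frac{223}{21}$ ($m = - \frac{11}{1} + 8 \cdot \frac{1}{21} = \left(-11\right) 1 + \frac{8}{21} = -11 + \frac{8}{21} = - \frac{223}{21} \approx -10.619$)
$C m = 491 \left(- \frac{223}{21}\right) = - \frac{109493}{21}$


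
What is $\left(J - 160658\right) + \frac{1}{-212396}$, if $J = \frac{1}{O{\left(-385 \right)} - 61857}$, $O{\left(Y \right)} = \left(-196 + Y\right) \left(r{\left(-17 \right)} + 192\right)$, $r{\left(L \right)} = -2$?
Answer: $- \frac{5877604459872939}{36584573812} \approx -1.6066 \cdot 10^{5}$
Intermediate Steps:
$O{\left(Y \right)} = -37240 + 190 Y$ ($O{\left(Y \right)} = \left(-196 + Y\right) \left(-2 + 192\right) = \left(-196 + Y\right) 190 = -37240 + 190 Y$)
$J = - \frac{1}{172247}$ ($J = \frac{1}{\left(-37240 + 190 \left(-385\right)\right) - 61857} = \frac{1}{\left(-37240 - 73150\right) - 61857} = \frac{1}{-110390 - 61857} = \frac{1}{-172247} = - \frac{1}{172247} \approx -5.8056 \cdot 10^{-6}$)
$\left(J - 160658\right) + \frac{1}{-212396} = \left(- \frac{1}{172247} - 160658\right) + \frac{1}{-212396} = - \frac{27672858527}{172247} - \frac{1}{212396} = - \frac{5877604459872939}{36584573812}$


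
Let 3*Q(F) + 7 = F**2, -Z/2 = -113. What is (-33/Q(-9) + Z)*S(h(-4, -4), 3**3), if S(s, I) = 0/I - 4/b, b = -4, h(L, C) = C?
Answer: 16625/74 ≈ 224.66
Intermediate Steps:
Z = 226 (Z = -2*(-113) = 226)
Q(F) = -7/3 + F**2/3
S(s, I) = 1 (S(s, I) = 0/I - 4/(-4) = 0 - 4*(-1/4) = 0 + 1 = 1)
(-33/Q(-9) + Z)*S(h(-4, -4), 3**3) = (-33/(-7/3 + (1/3)*(-9)**2) + 226)*1 = (-33/(-7/3 + (1/3)*81) + 226)*1 = (-33/(-7/3 + 27) + 226)*1 = (-33/74/3 + 226)*1 = (-33*3/74 + 226)*1 = (-99/74 + 226)*1 = (16625/74)*1 = 16625/74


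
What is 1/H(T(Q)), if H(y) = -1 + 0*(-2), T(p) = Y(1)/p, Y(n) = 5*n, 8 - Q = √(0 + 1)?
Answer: -1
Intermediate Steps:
Q = 7 (Q = 8 - √(0 + 1) = 8 - √1 = 8 - 1*1 = 8 - 1 = 7)
T(p) = 5/p (T(p) = (5*1)/p = 5/p)
H(y) = -1 (H(y) = -1 + 0 = -1)
1/H(T(Q)) = 1/(-1) = -1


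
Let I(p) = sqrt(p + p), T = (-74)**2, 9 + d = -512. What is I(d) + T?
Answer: 5476 + I*sqrt(1042) ≈ 5476.0 + 32.28*I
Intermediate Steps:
d = -521 (d = -9 - 512 = -521)
T = 5476
I(p) = sqrt(2)*sqrt(p) (I(p) = sqrt(2*p) = sqrt(2)*sqrt(p))
I(d) + T = sqrt(2)*sqrt(-521) + 5476 = sqrt(2)*(I*sqrt(521)) + 5476 = I*sqrt(1042) + 5476 = 5476 + I*sqrt(1042)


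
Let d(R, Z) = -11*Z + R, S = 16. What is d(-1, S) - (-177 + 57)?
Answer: -57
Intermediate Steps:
d(R, Z) = R - 11*Z
d(-1, S) - (-177 + 57) = (-1 - 11*16) - (-177 + 57) = (-1 - 176) - 1*(-120) = -177 + 120 = -57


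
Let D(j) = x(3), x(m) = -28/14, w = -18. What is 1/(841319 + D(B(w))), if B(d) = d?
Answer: 1/841317 ≈ 1.1886e-6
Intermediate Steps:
x(m) = -2 (x(m) = -28*1/14 = -2)
D(j) = -2
1/(841319 + D(B(w))) = 1/(841319 - 2) = 1/841317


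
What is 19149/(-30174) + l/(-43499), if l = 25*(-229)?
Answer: -220072067/437512942 ≈ -0.50301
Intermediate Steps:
l = -5725
19149/(-30174) + l/(-43499) = 19149/(-30174) - 5725/(-43499) = 19149*(-1/30174) - 5725*(-1/43499) = -6383/10058 + 5725/43499 = -220072067/437512942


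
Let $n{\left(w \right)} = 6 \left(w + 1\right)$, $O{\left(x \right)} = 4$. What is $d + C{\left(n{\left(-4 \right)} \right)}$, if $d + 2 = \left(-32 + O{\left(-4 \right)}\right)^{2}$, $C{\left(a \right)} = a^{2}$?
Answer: $1106$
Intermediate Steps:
$n{\left(w \right)} = 6 + 6 w$ ($n{\left(w \right)} = 6 \left(1 + w\right) = 6 + 6 w$)
$d = 782$ ($d = -2 + \left(-32 + 4\right)^{2} = -2 + \left(-28\right)^{2} = -2 + 784 = 782$)
$d + C{\left(n{\left(-4 \right)} \right)} = 782 + \left(6 + 6 \left(-4\right)\right)^{2} = 782 + \left(6 - 24\right)^{2} = 782 + \left(-18\right)^{2} = 782 + 324 = 1106$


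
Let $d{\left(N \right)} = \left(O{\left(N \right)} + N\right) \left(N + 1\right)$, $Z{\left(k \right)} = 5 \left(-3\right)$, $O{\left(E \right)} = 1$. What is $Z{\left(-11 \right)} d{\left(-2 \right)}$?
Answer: $-15$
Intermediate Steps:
$Z{\left(k \right)} = -15$
$d{\left(N \right)} = \left(1 + N\right)^{2}$ ($d{\left(N \right)} = \left(1 + N\right) \left(N + 1\right) = \left(1 + N\right) \left(1 + N\right) = \left(1 + N\right)^{2}$)
$Z{\left(-11 \right)} d{\left(-2 \right)} = - 15 \left(1 + \left(-2\right)^{2} + 2 \left(-2\right)\right) = - 15 \left(1 + 4 - 4\right) = \left(-15\right) 1 = -15$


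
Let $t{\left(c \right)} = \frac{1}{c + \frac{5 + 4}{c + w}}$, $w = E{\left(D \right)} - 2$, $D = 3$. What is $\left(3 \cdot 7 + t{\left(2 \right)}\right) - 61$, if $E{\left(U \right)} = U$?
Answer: $- \frac{199}{5} \approx -39.8$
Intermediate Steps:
$w = 1$ ($w = 3 - 2 = 1$)
$t{\left(c \right)} = \frac{1}{c + \frac{9}{1 + c}}$ ($t{\left(c \right)} = \frac{1}{c + \frac{5 + 4}{c + 1}} = \frac{1}{c + \frac{9}{1 + c}}$)
$\left(3 \cdot 7 + t{\left(2 \right)}\right) - 61 = \left(3 \cdot 7 + \frac{1 + 2}{9 + 2 + 2^{2}}\right) - 61 = \left(21 + \frac{1}{9 + 2 + 4} \cdot 3\right) - 61 = \left(21 + \frac{1}{15} \cdot 3\right) - 61 = \left(21 + \frac{1}{5}\right) - 61 = \frac{106}{5} - 61 = - \frac{199}{5}$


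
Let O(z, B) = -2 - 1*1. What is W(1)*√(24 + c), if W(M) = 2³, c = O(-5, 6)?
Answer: 8*√21 ≈ 36.661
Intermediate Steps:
O(z, B) = -3 (O(z, B) = -2 - 1 = -3)
c = -3
W(M) = 8
W(1)*√(24 + c) = 8*√(24 - 3) = 8*√21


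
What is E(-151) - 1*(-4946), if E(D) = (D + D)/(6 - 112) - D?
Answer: 270292/53 ≈ 5099.9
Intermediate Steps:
E(D) = -54*D/53 (E(D) = (2*D)/(-106) - D = (2*D)*(-1/106) - D = -D/53 - D = -54*D/53)
E(-151) - 1*(-4946) = -54/53*(-151) - 1*(-4946) = 8154/53 + 4946 = 270292/53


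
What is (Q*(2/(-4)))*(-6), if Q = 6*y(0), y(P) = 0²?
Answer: 0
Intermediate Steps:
y(P) = 0
Q = 0 (Q = 6*0 = 0)
(Q*(2/(-4)))*(-6) = (0*(2/(-4)))*(-6) = (0*(2*(-¼)))*(-6) = (0*(-½))*(-6) = 0*(-6) = 0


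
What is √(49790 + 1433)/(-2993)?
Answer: -√51223/2993 ≈ -0.075618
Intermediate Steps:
√(49790 + 1433)/(-2993) = √51223*(-1/2993) = -√51223/2993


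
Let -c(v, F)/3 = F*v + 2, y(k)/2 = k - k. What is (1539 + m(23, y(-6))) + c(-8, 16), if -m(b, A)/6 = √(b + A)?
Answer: 1917 - 6*√23 ≈ 1888.2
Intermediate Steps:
y(k) = 0 (y(k) = 2*(k - k) = 2*0 = 0)
m(b, A) = -6*√(A + b) (m(b, A) = -6*√(b + A) = -6*√(A + b))
c(v, F) = -6 - 3*F*v (c(v, F) = -3*(F*v + 2) = -3*(2 + F*v) = -6 - 3*F*v)
(1539 + m(23, y(-6))) + c(-8, 16) = (1539 - 6*√(0 + 23)) + (-6 - 3*16*(-8)) = (1539 - 6*√23) + (-6 + 384) = (1539 - 6*√23) + 378 = 1917 - 6*√23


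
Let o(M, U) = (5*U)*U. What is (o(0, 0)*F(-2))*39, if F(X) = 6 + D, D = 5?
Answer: 0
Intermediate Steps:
o(M, U) = 5*U²
F(X) = 11 (F(X) = 6 + 5 = 11)
(o(0, 0)*F(-2))*39 = ((5*0²)*11)*39 = ((5*0)*11)*39 = (0*11)*39 = 0*39 = 0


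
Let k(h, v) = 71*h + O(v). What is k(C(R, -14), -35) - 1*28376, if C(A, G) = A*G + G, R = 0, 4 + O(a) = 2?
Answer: -29372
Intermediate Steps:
O(a) = -2 (O(a) = -4 + 2 = -2)
C(A, G) = G + A*G
k(h, v) = -2 + 71*h (k(h, v) = 71*h - 2 = -2 + 71*h)
k(C(R, -14), -35) - 1*28376 = (-2 + 71*(-14*(1 + 0))) - 1*28376 = (-2 + 71*(-14*1)) - 28376 = (-2 + 71*(-14)) - 28376 = (-2 - 994) - 28376 = -996 - 28376 = -29372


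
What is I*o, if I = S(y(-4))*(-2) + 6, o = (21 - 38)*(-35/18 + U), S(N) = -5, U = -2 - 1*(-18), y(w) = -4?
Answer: -34408/9 ≈ -3823.1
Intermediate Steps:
U = 16 (U = -2 + 18 = 16)
o = -4301/18 (o = (21 - 38)*(-35/18 + 16) = -17*(-35*1/18 + 16) = -17*(-35/18 + 16) = -17*253/18 = -4301/18 ≈ -238.94)
I = 16 (I = -5*(-2) + 6 = 10 + 6 = 16)
I*o = 16*(-4301/18) = -34408/9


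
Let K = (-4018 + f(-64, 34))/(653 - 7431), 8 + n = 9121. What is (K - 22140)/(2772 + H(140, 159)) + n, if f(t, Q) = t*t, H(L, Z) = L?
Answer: 89859050285/9868768 ≈ 9105.4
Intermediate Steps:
n = 9113 (n = -8 + 9121 = 9113)
f(t, Q) = t²
K = -39/3389 (K = (-4018 + (-64)²)/(653 - 7431) = (-4018 + 4096)/(-6778) = 78*(-1/6778) = -39/3389 ≈ -0.011508)
(K - 22140)/(2772 + H(140, 159)) + n = (-39/3389 - 22140)/(2772 + 140) + 9113 = -75032499/3389/2912 + 9113 = -75032499/3389*1/2912 + 9113 = -75032499/9868768 + 9113 = 89859050285/9868768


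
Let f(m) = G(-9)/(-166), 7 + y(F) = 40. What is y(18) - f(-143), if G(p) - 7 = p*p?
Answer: 2783/83 ≈ 33.530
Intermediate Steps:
y(F) = 33 (y(F) = -7 + 40 = 33)
G(p) = 7 + p² (G(p) = 7 + p*p = 7 + p²)
f(m) = -44/83 (f(m) = (7 + (-9)²)/(-166) = (7 + 81)*(-1/166) = 88*(-1/166) = -44/83)
y(18) - f(-143) = 33 - 1*(-44/83) = 33 + 44/83 = 2783/83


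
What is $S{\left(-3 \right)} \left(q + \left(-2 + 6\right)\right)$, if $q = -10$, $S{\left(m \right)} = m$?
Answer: $18$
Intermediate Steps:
$S{\left(-3 \right)} \left(q + \left(-2 + 6\right)\right) = - 3 \left(-10 + \left(-2 + 6\right)\right) = - 3 \left(-10 + 4\right) = \left(-3\right) \left(-6\right) = 18$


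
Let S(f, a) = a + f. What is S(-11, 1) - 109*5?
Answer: -555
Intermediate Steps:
S(-11, 1) - 109*5 = (1 - 11) - 109*5 = -10 - 545 = -555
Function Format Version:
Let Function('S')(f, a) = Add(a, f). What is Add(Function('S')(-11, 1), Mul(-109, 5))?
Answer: -555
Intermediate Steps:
Add(Function('S')(-11, 1), Mul(-109, 5)) = Add(Add(1, -11), Mul(-109, 5)) = Add(-10, -545) = -555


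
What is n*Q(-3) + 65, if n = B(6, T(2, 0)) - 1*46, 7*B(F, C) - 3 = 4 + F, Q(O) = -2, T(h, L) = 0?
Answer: 1073/7 ≈ 153.29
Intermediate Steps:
B(F, C) = 1 + F/7 (B(F, C) = 3/7 + (4 + F)/7 = 3/7 + (4/7 + F/7) = 1 + F/7)
n = -309/7 (n = (1 + (1/7)*6) - 1*46 = (1 + 6/7) - 46 = 13/7 - 46 = -309/7 ≈ -44.143)
n*Q(-3) + 65 = -309/7*(-2) + 65 = 618/7 + 65 = 1073/7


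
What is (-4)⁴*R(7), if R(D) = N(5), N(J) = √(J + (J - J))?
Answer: 256*√5 ≈ 572.43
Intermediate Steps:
N(J) = √J (N(J) = √(J + 0) = √J)
R(D) = √5
(-4)⁴*R(7) = (-4)⁴*√5 = 256*√5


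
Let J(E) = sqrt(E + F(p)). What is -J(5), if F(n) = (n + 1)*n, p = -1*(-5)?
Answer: -sqrt(35) ≈ -5.9161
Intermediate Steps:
p = 5
F(n) = n*(1 + n) (F(n) = (1 + n)*n = n*(1 + n))
J(E) = sqrt(30 + E) (J(E) = sqrt(E + 5*(1 + 5)) = sqrt(E + 5*6) = sqrt(E + 30) = sqrt(30 + E))
-J(5) = -sqrt(30 + 5) = -sqrt(35)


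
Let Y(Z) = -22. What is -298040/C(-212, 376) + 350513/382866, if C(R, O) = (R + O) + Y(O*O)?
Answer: -57029804897/27183486 ≈ -2098.0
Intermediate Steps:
C(R, O) = -22 + O + R (C(R, O) = (R + O) - 22 = (O + R) - 22 = -22 + O + R)
-298040/C(-212, 376) + 350513/382866 = -298040/(-22 + 376 - 212) + 350513/382866 = -298040/142 + 350513*(1/382866) = -298040*1/142 + 350513/382866 = -149020/71 + 350513/382866 = -57029804897/27183486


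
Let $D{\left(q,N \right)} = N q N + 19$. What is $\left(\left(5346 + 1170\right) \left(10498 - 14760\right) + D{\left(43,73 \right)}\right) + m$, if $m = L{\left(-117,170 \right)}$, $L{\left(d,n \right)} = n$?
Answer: $-27541856$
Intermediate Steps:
$D{\left(q,N \right)} = 19 + q N^{2}$ ($D{\left(q,N \right)} = q N^{2} + 19 = 19 + q N^{2}$)
$m = 170$
$\left(\left(5346 + 1170\right) \left(10498 - 14760\right) + D{\left(43,73 \right)}\right) + m = \left(\left(5346 + 1170\right) \left(10498 - 14760\right) + \left(19 + 43 \cdot 73^{2}\right)\right) + 170 = \left(6516 \left(-4262\right) + \left(19 + 43 \cdot 5329\right)\right) + 170 = \left(-27771192 + \left(19 + 229147\right)\right) + 170 = \left(-27771192 + 229166\right) + 170 = -27542026 + 170 = -27541856$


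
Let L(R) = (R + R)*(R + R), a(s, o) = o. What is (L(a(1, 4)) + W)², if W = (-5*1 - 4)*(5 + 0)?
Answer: 361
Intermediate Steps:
L(R) = 4*R² (L(R) = (2*R)*(2*R) = 4*R²)
W = -45 (W = (-5 - 4)*5 = -9*5 = -45)
(L(a(1, 4)) + W)² = (4*4² - 45)² = (4*16 - 45)² = (64 - 45)² = 19² = 361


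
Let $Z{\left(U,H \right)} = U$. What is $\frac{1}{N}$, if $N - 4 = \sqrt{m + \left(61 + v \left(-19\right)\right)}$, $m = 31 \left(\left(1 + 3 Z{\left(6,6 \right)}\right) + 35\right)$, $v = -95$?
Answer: $- \frac{1}{881} + \frac{\sqrt{885}}{1762} \approx 0.015749$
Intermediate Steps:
$m = 1674$ ($m = 31 \left(\left(1 + 3 \cdot 6\right) + 35\right) = 31 \left(\left(1 + 18\right) + 35\right) = 31 \left(19 + 35\right) = 31 \cdot 54 = 1674$)
$N = 4 + 2 \sqrt{885}$ ($N = 4 + \sqrt{1674 + \left(61 - -1805\right)} = 4 + \sqrt{1674 + \left(61 + 1805\right)} = 4 + \sqrt{1674 + 1866} = 4 + \sqrt{3540} = 4 + 2 \sqrt{885} \approx 63.498$)
$\frac{1}{N} = \frac{1}{4 + 2 \sqrt{885}}$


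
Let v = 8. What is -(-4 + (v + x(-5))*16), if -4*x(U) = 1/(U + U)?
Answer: -622/5 ≈ -124.40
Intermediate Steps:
x(U) = -1/(8*U) (x(U) = -1/(4*(U + U)) = -1/(2*U)/4 = -1/(8*U))
-(-4 + (v + x(-5))*16) = -(-4 + (8 - ⅛/(-5))*16) = -(-4 + (8 - ⅛*(-⅕))*16) = -(-4 + (8 + 1/40)*16) = -(-4 + (321/40)*16) = -(-4 + 642/5) = -1*622/5 = -622/5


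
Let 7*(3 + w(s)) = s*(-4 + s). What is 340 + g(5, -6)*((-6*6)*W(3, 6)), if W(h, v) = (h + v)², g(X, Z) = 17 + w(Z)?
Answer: -458348/7 ≈ -65478.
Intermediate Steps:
w(s) = -3 + s*(-4 + s)/7 (w(s) = -3 + (s*(-4 + s))/7 = -3 + s*(-4 + s)/7)
g(X, Z) = 14 - 4*Z/7 + Z²/7 (g(X, Z) = 17 + (-3 - 4*Z/7 + Z²/7) = 14 - 4*Z/7 + Z²/7)
340 + g(5, -6)*((-6*6)*W(3, 6)) = 340 + (14 - 4/7*(-6) + (⅐)*(-6)²)*((-6*6)*(3 + 6)²) = 340 + (14 + 24/7 + (⅐)*36)*(-36*9²) = 340 + (14 + 24/7 + 36/7)*(-36*81) = 340 + (158/7)*(-2916) = 340 - 460728/7 = -458348/7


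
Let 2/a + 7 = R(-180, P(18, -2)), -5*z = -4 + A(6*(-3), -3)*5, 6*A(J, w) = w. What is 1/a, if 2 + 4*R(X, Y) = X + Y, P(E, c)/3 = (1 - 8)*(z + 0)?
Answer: -2373/80 ≈ -29.663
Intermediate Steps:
A(J, w) = w/6
z = 13/10 (z = -(-4 + ((⅙)*(-3))*5)/5 = -(-4 - ½*5)/5 = -(-4 - 5/2)/5 = -⅕*(-13/2) = 13/10 ≈ 1.3000)
P(E, c) = -273/10 (P(E, c) = 3*((1 - 8)*(13/10 + 0)) = 3*(-7*13/10) = 3*(-91/10) = -273/10)
R(X, Y) = -½ + X/4 + Y/4 (R(X, Y) = -½ + (X + Y)/4 = -½ + (X/4 + Y/4) = -½ + X/4 + Y/4)
a = -80/2373 (a = 2/(-7 + (-½ + (¼)*(-180) + (¼)*(-273/10))) = 2/(-7 + (-½ - 45 - 273/40)) = 2/(-7 - 2093/40) = 2/(-2373/40) = 2*(-40/2373) = -80/2373 ≈ -0.033713)
1/a = 1/(-80/2373) = -2373/80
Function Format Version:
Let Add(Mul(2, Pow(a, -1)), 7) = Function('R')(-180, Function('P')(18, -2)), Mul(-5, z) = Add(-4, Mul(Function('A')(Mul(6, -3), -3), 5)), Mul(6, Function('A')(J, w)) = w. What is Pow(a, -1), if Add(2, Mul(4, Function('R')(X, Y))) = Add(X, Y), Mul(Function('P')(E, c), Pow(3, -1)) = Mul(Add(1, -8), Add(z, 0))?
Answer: Rational(-2373, 80) ≈ -29.663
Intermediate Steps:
Function('A')(J, w) = Mul(Rational(1, 6), w)
z = Rational(13, 10) (z = Mul(Rational(-1, 5), Add(-4, Mul(Mul(Rational(1, 6), -3), 5))) = Mul(Rational(-1, 5), Add(-4, Mul(Rational(-1, 2), 5))) = Mul(Rational(-1, 5), Add(-4, Rational(-5, 2))) = Mul(Rational(-1, 5), Rational(-13, 2)) = Rational(13, 10) ≈ 1.3000)
Function('P')(E, c) = Rational(-273, 10) (Function('P')(E, c) = Mul(3, Mul(Add(1, -8), Add(Rational(13, 10), 0))) = Mul(3, Mul(-7, Rational(13, 10))) = Mul(3, Rational(-91, 10)) = Rational(-273, 10))
Function('R')(X, Y) = Add(Rational(-1, 2), Mul(Rational(1, 4), X), Mul(Rational(1, 4), Y)) (Function('R')(X, Y) = Add(Rational(-1, 2), Mul(Rational(1, 4), Add(X, Y))) = Add(Rational(-1, 2), Add(Mul(Rational(1, 4), X), Mul(Rational(1, 4), Y))) = Add(Rational(-1, 2), Mul(Rational(1, 4), X), Mul(Rational(1, 4), Y)))
a = Rational(-80, 2373) (a = Mul(2, Pow(Add(-7, Add(Rational(-1, 2), Mul(Rational(1, 4), -180), Mul(Rational(1, 4), Rational(-273, 10)))), -1)) = Mul(2, Pow(Add(-7, Add(Rational(-1, 2), -45, Rational(-273, 40))), -1)) = Mul(2, Pow(Add(-7, Rational(-2093, 40)), -1)) = Mul(2, Pow(Rational(-2373, 40), -1)) = Mul(2, Rational(-40, 2373)) = Rational(-80, 2373) ≈ -0.033713)
Pow(a, -1) = Pow(Rational(-80, 2373), -1) = Rational(-2373, 80)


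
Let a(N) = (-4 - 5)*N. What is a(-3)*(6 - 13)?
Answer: -189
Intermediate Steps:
a(N) = -9*N
a(-3)*(6 - 13) = (-9*(-3))*(6 - 13) = 27*(-7) = -189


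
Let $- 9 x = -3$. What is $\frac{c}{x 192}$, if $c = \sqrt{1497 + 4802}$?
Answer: $\frac{\sqrt{6299}}{64} \approx 1.2401$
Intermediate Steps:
$x = \frac{1}{3}$ ($x = \left(- \frac{1}{9}\right) \left(-3\right) = \frac{1}{3} \approx 0.33333$)
$c = \sqrt{6299} \approx 79.366$
$\frac{c}{x 192} = \frac{\sqrt{6299}}{\frac{1}{3} \cdot 192} = \frac{\sqrt{6299}}{64}$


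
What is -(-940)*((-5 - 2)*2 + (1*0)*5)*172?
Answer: -2263520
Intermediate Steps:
-(-940)*((-5 - 2)*2 + (1*0)*5)*172 = -(-940)*(-7*2 + 0*5)*172 = -(-940)*(-14 + 0)*172 = -(-940)*(-14)*172 = -188*70*172 = -13160*172 = -2263520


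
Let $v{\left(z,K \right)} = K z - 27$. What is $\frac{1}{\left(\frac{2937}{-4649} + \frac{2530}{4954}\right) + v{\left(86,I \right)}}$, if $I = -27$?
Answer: $- \frac{11515573}{27051474941} \approx -0.00042569$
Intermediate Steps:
$v{\left(z,K \right)} = -27 + K z$
$\frac{1}{\left(\frac{2937}{-4649} + \frac{2530}{4954}\right) + v{\left(86,I \right)}} = \frac{1}{\left(\frac{2937}{-4649} + \frac{2530}{4954}\right) - 2349} = \frac{1}{\left(2937 \left(- \frac{1}{4649}\right) + 2530 \cdot \frac{1}{4954}\right) - 2349} = \frac{1}{\left(- \frac{2937}{4649} + \frac{1265}{2477}\right) - 2349} = \frac{1}{- \frac{1393964}{11515573} - 2349} = \frac{1}{- \frac{27051474941}{11515573}} = - \frac{11515573}{27051474941}$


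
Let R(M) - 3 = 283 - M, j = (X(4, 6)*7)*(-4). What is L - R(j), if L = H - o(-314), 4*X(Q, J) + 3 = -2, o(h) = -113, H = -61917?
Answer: -62055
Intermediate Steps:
X(Q, J) = -5/4 (X(Q, J) = -3/4 + (1/4)*(-2) = -3/4 - 1/2 = -5/4)
L = -61804 (L = -61917 - 1*(-113) = -61917 + 113 = -61804)
j = 35 (j = -5/4*7*(-4) = -35/4*(-4) = 35)
R(M) = 286 - M (R(M) = 3 + (283 - M) = 286 - M)
L - R(j) = -61804 - (286 - 1*35) = -61804 - (286 - 35) = -61804 - 1*251 = -61804 - 251 = -62055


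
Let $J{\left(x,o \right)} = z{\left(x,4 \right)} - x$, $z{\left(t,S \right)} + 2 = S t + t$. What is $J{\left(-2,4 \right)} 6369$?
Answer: $-63690$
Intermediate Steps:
$z{\left(t,S \right)} = -2 + t + S t$ ($z{\left(t,S \right)} = -2 + \left(S t + t\right) = -2 + \left(t + S t\right) = -2 + t + S t$)
$J{\left(x,o \right)} = -2 + 4 x$ ($J{\left(x,o \right)} = \left(-2 + x + 4 x\right) - x = \left(-2 + 5 x\right) - x = -2 + 4 x$)
$J{\left(-2,4 \right)} 6369 = \left(-2 + 4 \left(-2\right)\right) 6369 = \left(-2 - 8\right) 6369 = \left(-10\right) 6369 = -63690$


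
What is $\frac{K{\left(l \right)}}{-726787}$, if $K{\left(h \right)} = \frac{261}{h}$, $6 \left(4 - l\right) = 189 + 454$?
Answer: $\frac{1566}{449881153} \approx 3.4809 \cdot 10^{-6}$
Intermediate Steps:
$l = - \frac{619}{6}$ ($l = 4 - \frac{189 + 454}{6} = 4 - \frac{643}{6} = - \frac{619}{6} \approx -103.17$)
$\frac{K{\left(l \right)}}{-726787} = \frac{261 \frac{1}{- \frac{619}{6}}}{-726787} = 261 \left(- \frac{6}{619}\right) \left(- \frac{1}{726787}\right) = \left(- \frac{1566}{619}\right) \left(- \frac{1}{726787}\right) = \frac{1566}{449881153}$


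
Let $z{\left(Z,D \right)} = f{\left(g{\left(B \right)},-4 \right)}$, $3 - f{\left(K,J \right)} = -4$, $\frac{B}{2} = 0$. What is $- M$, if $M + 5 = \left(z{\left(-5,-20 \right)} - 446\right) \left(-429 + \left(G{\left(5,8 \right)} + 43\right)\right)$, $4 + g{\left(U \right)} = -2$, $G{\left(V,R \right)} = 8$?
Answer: $-165937$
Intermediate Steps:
$B = 0$ ($B = 2 \cdot 0 = 0$)
$g{\left(U \right)} = -6$ ($g{\left(U \right)} = -4 - 2 = -6$)
$f{\left(K,J \right)} = 7$ ($f{\left(K,J \right)} = 3 - -4 = 3 + 4 = 7$)
$z{\left(Z,D \right)} = 7$
$M = 165937$ ($M = -5 + \left(7 - 446\right) \left(-429 + \left(8 + 43\right)\right) = -5 - 439 \left(-429 + 51\right) = -5 - -165942 = -5 + 165942 = 165937$)
$- M = \left(-1\right) 165937 = -165937$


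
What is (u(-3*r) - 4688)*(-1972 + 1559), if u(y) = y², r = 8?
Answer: 1698256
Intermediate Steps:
(u(-3*r) - 4688)*(-1972 + 1559) = ((-3*8)² - 4688)*(-1972 + 1559) = ((-24)² - 4688)*(-413) = (576 - 4688)*(-413) = -4112*(-413) = 1698256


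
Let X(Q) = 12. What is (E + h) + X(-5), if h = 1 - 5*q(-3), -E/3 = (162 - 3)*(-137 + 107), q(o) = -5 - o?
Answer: 14333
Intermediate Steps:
E = 14310 (E = -3*(162 - 3)*(-137 + 107) = -477*(-30) = -3*(-4770) = 14310)
h = 11 (h = 1 - 5*(-5 - 1*(-3)) = 1 - 5*(-5 + 3) = 1 - 5*(-2) = 1 + 10 = 11)
(E + h) + X(-5) = (14310 + 11) + 12 = 14321 + 12 = 14333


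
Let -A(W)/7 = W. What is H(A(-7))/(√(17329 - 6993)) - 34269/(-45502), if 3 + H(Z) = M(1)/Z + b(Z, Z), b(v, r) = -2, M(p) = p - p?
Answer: 34269/45502 - 5*√646/2584 ≈ 0.70395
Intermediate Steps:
A(W) = -7*W
M(p) = 0
H(Z) = -5 (H(Z) = -3 + (0/Z - 2) = -3 + (0 - 2) = -3 - 2 = -5)
H(A(-7))/(√(17329 - 6993)) - 34269/(-45502) = -5/√(17329 - 6993) - 34269/(-45502) = -5*√646/2584 - 34269*(-1/45502) = -5*√646/2584 + 34269/45502 = 34269/45502 - 5*√646/2584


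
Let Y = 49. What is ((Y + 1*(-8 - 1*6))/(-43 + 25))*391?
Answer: -13685/18 ≈ -760.28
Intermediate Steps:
((Y + 1*(-8 - 1*6))/(-43 + 25))*391 = ((49 + 1*(-8 - 1*6))/(-43 + 25))*391 = ((49 + 1*(-8 - 6))/(-18))*391 = ((49 + 1*(-14))*(-1/18))*391 = ((49 - 14)*(-1/18))*391 = (35*(-1/18))*391 = -35/18*391 = -13685/18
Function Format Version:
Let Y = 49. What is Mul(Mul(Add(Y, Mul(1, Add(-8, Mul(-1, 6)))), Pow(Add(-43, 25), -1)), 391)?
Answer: Rational(-13685, 18) ≈ -760.28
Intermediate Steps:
Mul(Mul(Add(Y, Mul(1, Add(-8, Mul(-1, 6)))), Pow(Add(-43, 25), -1)), 391) = Mul(Mul(Add(49, Mul(1, Add(-8, Mul(-1, 6)))), Pow(Add(-43, 25), -1)), 391) = Mul(Mul(Add(49, Mul(1, Add(-8, -6))), Pow(-18, -1)), 391) = Mul(Mul(Add(49, Mul(1, -14)), Rational(-1, 18)), 391) = Mul(Mul(Add(49, -14), Rational(-1, 18)), 391) = Mul(Mul(35, Rational(-1, 18)), 391) = Mul(Rational(-35, 18), 391) = Rational(-13685, 18)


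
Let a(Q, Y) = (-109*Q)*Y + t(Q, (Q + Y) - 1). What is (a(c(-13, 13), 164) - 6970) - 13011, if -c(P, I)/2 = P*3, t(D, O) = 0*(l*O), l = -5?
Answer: -1414309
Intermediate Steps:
t(D, O) = 0 (t(D, O) = 0*(-5*O) = 0)
c(P, I) = -6*P (c(P, I) = -2*P*3 = -6*P)
a(Q, Y) = -109*Q*Y (a(Q, Y) = (-109*Q)*Y + 0 = -109*Q*Y + 0 = -109*Q*Y)
(a(c(-13, 13), 164) - 6970) - 13011 = (-109*(-6*(-13))*164 - 6970) - 13011 = (-109*78*164 - 6970) - 13011 = (-1394328 - 6970) - 13011 = -1401298 - 13011 = -1414309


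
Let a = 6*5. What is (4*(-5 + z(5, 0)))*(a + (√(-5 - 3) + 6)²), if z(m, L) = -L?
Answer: -1160 - 480*I*√2 ≈ -1160.0 - 678.82*I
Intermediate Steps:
a = 30
(4*(-5 + z(5, 0)))*(a + (√(-5 - 3) + 6)²) = (4*(-5 - 1*0))*(30 + (√(-5 - 3) + 6)²) = (4*(-5 + 0))*(30 + (√(-8) + 6)²) = (4*(-5))*(30 + (2*I*√2 + 6)²) = -20*(30 + (6 + 2*I*√2)²) = -600 - 20*(6 + 2*I*√2)²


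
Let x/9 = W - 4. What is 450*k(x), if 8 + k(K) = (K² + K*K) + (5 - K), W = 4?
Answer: -1350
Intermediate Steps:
x = 0 (x = 9*(4 - 4) = 9*0 = 0)
k(K) = -3 - K + 2*K² (k(K) = -8 + ((K² + K*K) + (5 - K)) = -8 + ((K² + K²) + (5 - K)) = -8 + (2*K² + (5 - K)) = -8 + (5 - K + 2*K²) = -3 - K + 2*K²)
450*k(x) = 450*(-3 - 1*0 + 2*0²) = 450*(-3 + 0 + 2*0) = 450*(-3 + 0 + 0) = 450*(-3) = -1350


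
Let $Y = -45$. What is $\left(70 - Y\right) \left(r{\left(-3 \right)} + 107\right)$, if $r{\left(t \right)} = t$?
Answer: $11960$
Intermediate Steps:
$\left(70 - Y\right) \left(r{\left(-3 \right)} + 107\right) = \left(70 - -45\right) \left(-3 + 107\right) = \left(70 + 45\right) 104 = 115 \cdot 104 = 11960$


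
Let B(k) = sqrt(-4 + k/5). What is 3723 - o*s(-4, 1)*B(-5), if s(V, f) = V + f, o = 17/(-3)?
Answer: 3723 - 17*I*sqrt(5) ≈ 3723.0 - 38.013*I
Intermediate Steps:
o = -17/3 (o = 17*(-1/3) = -17/3 ≈ -5.6667)
B(k) = sqrt(-4 + k/5) (B(k) = sqrt(-4 + k*(1/5)) = sqrt(-4 + k/5))
3723 - o*s(-4, 1)*B(-5) = 3723 - (-17*(-4 + 1)/3)*sqrt(-100 + 5*(-5))/5 = 3723 - (-17/3*(-3))*sqrt(-100 - 25)/5 = 3723 - 17*sqrt(-125)/5 = 3723 - 17*(5*I*sqrt(5))/5 = 3723 - 17*I*sqrt(5)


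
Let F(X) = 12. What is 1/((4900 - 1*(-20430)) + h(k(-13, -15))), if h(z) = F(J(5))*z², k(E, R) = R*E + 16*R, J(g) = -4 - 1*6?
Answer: 1/49630 ≈ 2.0149e-5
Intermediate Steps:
J(g) = -10 (J(g) = -4 - 6 = -10)
k(E, R) = 16*R + E*R (k(E, R) = E*R + 16*R = 16*R + E*R)
h(z) = 12*z²
1/((4900 - 1*(-20430)) + h(k(-13, -15))) = 1/((4900 - 1*(-20430)) + 12*(-15*(16 - 13))²) = 1/((4900 + 20430) + 12*(-15*3)²) = 1/(25330 + 12*(-45)²) = 1/(25330 + 12*2025) = 1/(25330 + 24300) = 1/49630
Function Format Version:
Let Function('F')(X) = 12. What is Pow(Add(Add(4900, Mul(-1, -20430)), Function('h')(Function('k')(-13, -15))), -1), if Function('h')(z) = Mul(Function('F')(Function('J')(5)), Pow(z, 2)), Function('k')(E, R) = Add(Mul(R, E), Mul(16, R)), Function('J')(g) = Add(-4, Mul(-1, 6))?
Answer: Rational(1, 49630) ≈ 2.0149e-5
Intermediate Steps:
Function('J')(g) = -10 (Function('J')(g) = Add(-4, -6) = -10)
Function('k')(E, R) = Add(Mul(16, R), Mul(E, R)) (Function('k')(E, R) = Add(Mul(E, R), Mul(16, R)) = Add(Mul(16, R), Mul(E, R)))
Function('h')(z) = Mul(12, Pow(z, 2))
Pow(Add(Add(4900, Mul(-1, -20430)), Function('h')(Function('k')(-13, -15))), -1) = Pow(Add(Add(4900, Mul(-1, -20430)), Mul(12, Pow(Mul(-15, Add(16, -13)), 2))), -1) = Pow(Add(Add(4900, 20430), Mul(12, Pow(Mul(-15, 3), 2))), -1) = Pow(Add(25330, Mul(12, Pow(-45, 2))), -1) = Pow(Add(25330, Mul(12, 2025)), -1) = Pow(Add(25330, 24300), -1) = Pow(49630, -1) = Rational(1, 49630)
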